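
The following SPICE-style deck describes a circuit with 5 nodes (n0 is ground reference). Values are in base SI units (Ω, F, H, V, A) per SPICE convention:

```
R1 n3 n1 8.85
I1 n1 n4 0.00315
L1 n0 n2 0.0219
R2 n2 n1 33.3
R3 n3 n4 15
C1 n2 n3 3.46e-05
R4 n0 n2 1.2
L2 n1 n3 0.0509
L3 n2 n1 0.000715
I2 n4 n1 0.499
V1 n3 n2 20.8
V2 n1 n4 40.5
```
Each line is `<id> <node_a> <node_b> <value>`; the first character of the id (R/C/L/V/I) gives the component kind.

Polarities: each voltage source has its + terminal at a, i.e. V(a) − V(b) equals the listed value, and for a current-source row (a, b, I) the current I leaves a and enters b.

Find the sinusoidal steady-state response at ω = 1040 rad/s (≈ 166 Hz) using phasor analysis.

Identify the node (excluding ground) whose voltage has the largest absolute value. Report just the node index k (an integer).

4

Apply KCL at each of the 4 non-ground nodes and solve the resulting linear system.
Node n1: branches {R1, I1, R2, L2, L3, I2, V2} → V_1 = 0.9905+4.568j
Node n2: branches {L1, R2, C1, R4, L3, V1} → V_2 = 0.000+0.000j
Node n3: branches {R1, R3, C1, L2, V1} → V_3 = 20.80+0.000j
Node n4: branches {I1, R3, I2, V2} → V_4 = -39.51+4.568j
Source currents: i(V1)=-6.173+0.4464j, i(V2)=-3.525+0.3045j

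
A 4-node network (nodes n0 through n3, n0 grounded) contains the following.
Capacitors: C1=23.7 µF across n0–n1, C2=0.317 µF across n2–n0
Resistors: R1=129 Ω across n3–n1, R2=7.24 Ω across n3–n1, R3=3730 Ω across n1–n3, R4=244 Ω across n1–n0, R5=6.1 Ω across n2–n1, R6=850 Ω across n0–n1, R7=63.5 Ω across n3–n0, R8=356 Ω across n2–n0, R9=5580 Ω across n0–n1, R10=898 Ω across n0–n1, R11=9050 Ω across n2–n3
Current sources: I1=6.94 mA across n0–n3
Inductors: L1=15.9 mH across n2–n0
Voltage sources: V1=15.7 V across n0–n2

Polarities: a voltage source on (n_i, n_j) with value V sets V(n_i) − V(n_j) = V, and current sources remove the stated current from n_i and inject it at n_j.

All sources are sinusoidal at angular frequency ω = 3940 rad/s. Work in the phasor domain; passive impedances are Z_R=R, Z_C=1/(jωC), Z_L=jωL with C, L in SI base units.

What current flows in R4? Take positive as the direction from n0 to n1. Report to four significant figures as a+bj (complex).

0.04539-0.02293j A

Apply KCL at each of the 3 non-ground nodes and solve the resulting linear system.
Node n1: branches {C1, R1, R2, R3, R4, R5, R6, R9, R10} → V_1 = -11.07+5.595j
Node n2: branches {L1, R5, C2, R8, R11, V1} → V_2 = -15.70+0.000j
Node n3: branches {R1, I1, R2, R3, R7, R11} → V_3 = -9.958+5.048j
Source currents: i(V1)=-0.8031-0.6868j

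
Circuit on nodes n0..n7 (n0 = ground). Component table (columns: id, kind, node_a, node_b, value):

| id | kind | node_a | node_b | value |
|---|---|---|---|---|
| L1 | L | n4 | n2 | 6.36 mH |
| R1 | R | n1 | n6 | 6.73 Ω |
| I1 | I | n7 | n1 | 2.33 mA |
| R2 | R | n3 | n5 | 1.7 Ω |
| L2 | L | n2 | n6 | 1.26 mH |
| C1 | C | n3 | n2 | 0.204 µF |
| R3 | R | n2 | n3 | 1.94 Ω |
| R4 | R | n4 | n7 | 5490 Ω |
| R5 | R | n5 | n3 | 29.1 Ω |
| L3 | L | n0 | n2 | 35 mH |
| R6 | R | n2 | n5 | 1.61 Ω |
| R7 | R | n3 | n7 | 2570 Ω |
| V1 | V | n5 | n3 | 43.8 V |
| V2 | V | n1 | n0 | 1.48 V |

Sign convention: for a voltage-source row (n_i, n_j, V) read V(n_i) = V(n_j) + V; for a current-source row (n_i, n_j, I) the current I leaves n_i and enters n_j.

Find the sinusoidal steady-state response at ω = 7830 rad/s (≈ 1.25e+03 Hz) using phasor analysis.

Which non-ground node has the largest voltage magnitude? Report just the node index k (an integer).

3

Apply KCL at each of the 7 non-ground nodes and solve the resulting linear system.
Node n1: branches {R1, I1, V2} → V_1 = 1.480+0.000j
Node n2: branches {L1, L2, C1, R3, L3, R6} → V_2 = 1.413+0.01131j
Node n3: branches {R2, C1, R3, R5, R7, V1} → V_3 = -22.52+0.04492j
Node n4: branches {L1, R4} → V_4 = 1.412-0.1736j
Node n5: branches {R2, R5, R6, V1} → V_5 = 21.28+0.04492j
Node n6: branches {R1, L2} → V_6 = 1.464+0.03470j
Node n7: branches {I1, R4, R7} → V_7 = -18.97-0.02474j
Source currents: i(V1)=-39.61-0.02088j, i(V2)=-4.127e-05+0.005157j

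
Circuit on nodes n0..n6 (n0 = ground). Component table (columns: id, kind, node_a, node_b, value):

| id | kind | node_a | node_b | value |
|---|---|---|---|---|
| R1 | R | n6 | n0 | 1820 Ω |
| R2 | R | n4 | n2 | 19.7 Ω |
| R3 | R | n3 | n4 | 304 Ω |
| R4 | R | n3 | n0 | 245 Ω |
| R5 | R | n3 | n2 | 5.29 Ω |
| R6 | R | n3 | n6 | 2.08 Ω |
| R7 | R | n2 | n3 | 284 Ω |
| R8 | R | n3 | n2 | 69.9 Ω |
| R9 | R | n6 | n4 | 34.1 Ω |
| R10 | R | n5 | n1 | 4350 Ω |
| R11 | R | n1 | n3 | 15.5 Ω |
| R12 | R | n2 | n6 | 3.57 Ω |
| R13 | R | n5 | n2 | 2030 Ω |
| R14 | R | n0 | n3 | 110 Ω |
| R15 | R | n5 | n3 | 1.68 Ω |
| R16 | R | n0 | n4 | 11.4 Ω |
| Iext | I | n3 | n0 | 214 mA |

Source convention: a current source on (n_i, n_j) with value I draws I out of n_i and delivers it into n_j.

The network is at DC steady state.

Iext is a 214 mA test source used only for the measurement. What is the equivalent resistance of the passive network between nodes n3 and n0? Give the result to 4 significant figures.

Apply KCL at each of the 6 non-ground nodes and solve the resulting linear system.
Node n1: branches {R10, R11} → V_1 = -3.982
Node n2: branches {R2, R5, R7, R8, R12, R13} → V_2 = -3.679
Node n3: branches {R3, R4, R5, R6, R7, R8, R11, R14, R15, Iext} → V_3 = -3.982
Node n4: branches {R2, R3, R9, R16} → V_4 = -1.818
Node n5: branches {R10, R13, R15} → V_5 = -3.982
Node n6: branches {R1, R6, R9, R12} → V_6 = -3.792

R_eq = 18.61 Ω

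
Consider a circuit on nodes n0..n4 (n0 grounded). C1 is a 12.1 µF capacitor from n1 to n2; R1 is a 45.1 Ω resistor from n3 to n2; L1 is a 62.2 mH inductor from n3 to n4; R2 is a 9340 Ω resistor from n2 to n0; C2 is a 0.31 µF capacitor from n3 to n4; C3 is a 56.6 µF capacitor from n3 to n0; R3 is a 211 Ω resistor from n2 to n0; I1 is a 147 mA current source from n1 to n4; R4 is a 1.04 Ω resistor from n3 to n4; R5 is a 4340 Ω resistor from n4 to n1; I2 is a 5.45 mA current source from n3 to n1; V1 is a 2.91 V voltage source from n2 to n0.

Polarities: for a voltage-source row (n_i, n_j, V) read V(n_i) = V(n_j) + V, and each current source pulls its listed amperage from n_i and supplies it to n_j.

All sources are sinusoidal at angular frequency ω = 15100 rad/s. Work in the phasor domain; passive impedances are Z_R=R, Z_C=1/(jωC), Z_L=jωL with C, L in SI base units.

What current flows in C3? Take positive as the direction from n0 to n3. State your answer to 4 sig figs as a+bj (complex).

-0.2066-0.005594j A

Apply KCL at each of the 4 non-ground nodes and solve the resulting linear system.
Node n1: branches {C1, I1, R5, I2} → V_1 = 2.909+0.7782j
Node n2: branches {C1, R1, R2, R3, V1} → V_2 = 2.910+0.000j
Node n3: branches {R1, L1, C2, C3, R4, I2} → V_3 = 0.006545-0.2417j
Node n4: branches {L1, C2, I1, R4, R5} → V_4 = 0.1601-0.2420j
Source currents: i(V1)=-0.2207-0.005594j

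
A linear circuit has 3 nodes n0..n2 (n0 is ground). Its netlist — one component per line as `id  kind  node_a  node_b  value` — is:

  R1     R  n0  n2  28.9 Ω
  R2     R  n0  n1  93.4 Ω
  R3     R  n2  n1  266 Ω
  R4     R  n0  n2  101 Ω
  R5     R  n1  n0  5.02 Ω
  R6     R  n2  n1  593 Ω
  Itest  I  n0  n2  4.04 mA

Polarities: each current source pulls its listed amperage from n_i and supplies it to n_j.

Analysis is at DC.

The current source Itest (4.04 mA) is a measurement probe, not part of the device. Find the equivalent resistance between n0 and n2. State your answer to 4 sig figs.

R_eq = 20.08 Ω

MNA unknowns: 2 node voltages V₁..V_2
R1: Y=0.03460 on G[0,2]
R2: Y=0.01071 on G[0,1]
R3: Y=0.003759 on G[2,1]
R4: Y=0.009901 on G[0,2]
R5: Y=0.1992 on G[1,0]
R6: Y=0.001686 on G[2,1]
Itest: z[0]−=0.00404, z[2]+=0.00404
solve → V1=0.002051, V2=0.08111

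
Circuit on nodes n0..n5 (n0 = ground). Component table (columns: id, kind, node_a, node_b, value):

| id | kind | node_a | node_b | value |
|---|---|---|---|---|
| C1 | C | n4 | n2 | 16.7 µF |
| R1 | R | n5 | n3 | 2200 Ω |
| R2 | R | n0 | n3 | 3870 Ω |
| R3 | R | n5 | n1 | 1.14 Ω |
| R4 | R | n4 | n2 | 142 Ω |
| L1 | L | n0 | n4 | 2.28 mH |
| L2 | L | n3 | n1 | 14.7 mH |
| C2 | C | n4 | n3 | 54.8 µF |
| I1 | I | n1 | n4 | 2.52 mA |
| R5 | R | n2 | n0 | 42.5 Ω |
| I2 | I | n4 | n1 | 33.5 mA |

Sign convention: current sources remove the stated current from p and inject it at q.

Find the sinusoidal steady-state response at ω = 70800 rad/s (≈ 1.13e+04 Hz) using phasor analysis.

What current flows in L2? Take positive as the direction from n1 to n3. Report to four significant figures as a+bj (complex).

Element admittances at ω=70800 rad/s:
  Y(C1) = 0.000+1.182j S between n4,n2
  Y(R1) = 0.0004545+0.000j S between n5,n3
  Y(R2) = 0.0002584+0.000j S between n0,n3
  Y(R3) = 0.8772+0.000j S between n5,n1
  Y(R4) = 0.007042+0.000j S between n4,n2
  Y(L1) = 0.000-0.006195j S between n0,n4
  Y(L2) = 0.000-0.0009608j S between n3,n1
  Y(C2) = 0.000+3.880j S between n4,n3
  I1: injects 0.00252 A into n4 (from n1)
  Y(R5) = 0.02353+0.000j S between n2,n0
  I2: injects 0.0335 A into n1 (from n4)
Assemble and solve the 5×5 MNA system:
  V(n1)=12.46+26.34j  V(n2)=-2.138e-05+8.159e-05j  V(n3)=-1.924e-05-0.007903j  V(n4)=-1.976e-05+8.202e-05j  V(n5)=12.45+26.33j

0.02532-0.01197j A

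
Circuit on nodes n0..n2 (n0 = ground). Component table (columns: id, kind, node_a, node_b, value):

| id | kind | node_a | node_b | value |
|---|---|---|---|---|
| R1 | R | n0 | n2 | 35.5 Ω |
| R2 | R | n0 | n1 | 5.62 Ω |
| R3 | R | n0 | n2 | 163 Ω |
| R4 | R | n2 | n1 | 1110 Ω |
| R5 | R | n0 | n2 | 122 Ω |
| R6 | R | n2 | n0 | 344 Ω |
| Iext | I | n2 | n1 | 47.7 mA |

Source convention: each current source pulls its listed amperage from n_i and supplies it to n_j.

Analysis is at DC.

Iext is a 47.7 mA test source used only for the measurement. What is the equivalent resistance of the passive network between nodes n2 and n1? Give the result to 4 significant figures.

Element admittances at DC:
  Y(R1) = 0.02817 S between n0,n2
  Y(R2) = 0.1779 S between n0,n1
  Y(R3) = 0.006135 S between n0,n2
  Y(R4) = 0.0009009 S between n2,n1
  Y(R5) = 0.008197 S between n0,n2
  Y(R6) = 0.002907 S between n2,n0
  Iext: injects 0.0477 A into n1 (from n2)
Assemble and solve the 2×2 MNA system:
  V(n1)=0.2616  V(n2)=-1.025

R_eq = 26.97 Ω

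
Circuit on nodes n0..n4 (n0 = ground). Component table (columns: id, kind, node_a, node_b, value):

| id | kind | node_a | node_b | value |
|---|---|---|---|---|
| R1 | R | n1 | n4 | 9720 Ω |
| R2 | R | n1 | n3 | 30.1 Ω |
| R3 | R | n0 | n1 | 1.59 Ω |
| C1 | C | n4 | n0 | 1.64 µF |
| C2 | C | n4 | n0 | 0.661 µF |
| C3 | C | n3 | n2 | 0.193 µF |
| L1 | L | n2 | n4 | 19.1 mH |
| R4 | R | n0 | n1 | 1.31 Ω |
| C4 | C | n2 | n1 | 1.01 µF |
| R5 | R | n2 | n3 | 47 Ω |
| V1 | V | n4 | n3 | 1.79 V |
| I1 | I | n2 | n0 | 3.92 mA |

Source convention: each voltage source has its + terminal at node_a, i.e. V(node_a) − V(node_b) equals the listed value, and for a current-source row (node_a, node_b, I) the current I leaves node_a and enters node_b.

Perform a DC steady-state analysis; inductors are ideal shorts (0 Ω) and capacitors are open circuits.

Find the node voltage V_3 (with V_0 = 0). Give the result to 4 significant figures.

MNA unknowns: 4 node voltages V₁..V_4 plus 2 source currents (L1, V1)
R1: Y=0.0001029 on G[1,4]
R2: Y=0.03322 on G[1,3]
R3: Y=0.6289 on G[0,1]
C1: Y=0.000 on G[4,0]
C2: Y=0.000 on G[4,0]
C3: Y=0.000 on G[3,2]
L1: row V2−V4=0, i_L1 at 2,4
R4: Y=0.7634 on G[0,1]
C4: Y=0.000 on G[2,1]
R5: Y=0.02128 on G[2,3]
V1: row V4−V3=1.79, i_V1 at 4,3
I1: z[2]−=0.00392, z[0]+=0.00392
solve → V1=-0.002816, V2=1.664, V3=-0.1260, V4=1.664
aux → i_L1=-0.04201, i_V1=-0.04218

-0.1260 V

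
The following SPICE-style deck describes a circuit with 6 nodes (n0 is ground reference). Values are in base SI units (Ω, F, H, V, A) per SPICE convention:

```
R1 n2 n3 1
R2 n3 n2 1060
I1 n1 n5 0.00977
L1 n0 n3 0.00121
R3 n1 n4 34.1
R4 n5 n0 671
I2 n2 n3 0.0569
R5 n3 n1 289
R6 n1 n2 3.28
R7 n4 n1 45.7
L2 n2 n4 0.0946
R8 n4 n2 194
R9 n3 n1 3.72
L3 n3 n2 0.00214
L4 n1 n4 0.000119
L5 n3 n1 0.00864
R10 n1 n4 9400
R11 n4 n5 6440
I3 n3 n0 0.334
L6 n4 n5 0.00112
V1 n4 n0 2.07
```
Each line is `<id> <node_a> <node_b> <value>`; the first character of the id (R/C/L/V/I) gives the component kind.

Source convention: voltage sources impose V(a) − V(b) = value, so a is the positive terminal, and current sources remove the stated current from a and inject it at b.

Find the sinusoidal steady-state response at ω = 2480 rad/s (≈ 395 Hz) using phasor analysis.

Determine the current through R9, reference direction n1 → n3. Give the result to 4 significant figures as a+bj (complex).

MNA unknowns: 5 node voltages V₁..V_5 plus 1 source current (V1)
R1: Y=1.000+0.000j on G[2,3]
R2: Y=0.0009434+0.000j on G[3,2]
I1: z[1]−=0.00977, z[5]+=0.00977
L1: Y=0.000-0.3332j on G[0,3]
R3: Y=0.02933+0.000j on G[1,4]
R4: Y=0.001490+0.000j on G[5,0]
I2: z[2]−=0.0569, z[3]+=0.0569
R5: Y=0.003460+0.000j on G[3,1]
R6: Y=0.3049+0.000j on G[1,2]
R7: Y=0.02188+0.000j on G[4,1]
L2: Y=0.000-0.004262j on G[2,4]
R8: Y=0.005155+0.000j on G[4,2]
R9: Y=0.2688+0.000j on G[3,1]
L3: Y=0.000-0.1884j on G[3,2]
L4: Y=0.000-3.388j on G[1,4]
L5: Y=0.000-0.04667j on G[3,1]
R10: Y=0.0001064+0.000j on G[1,4]
R11: Y=0.0001553+0.000j on G[4,5]
I3: z[3]−=0.334, z[0]+=0.334
L6: Y=0.000-0.3600j on G[4,5]
V1: row V4−V0=2.07, i_V1 at 4,0
solve → V1=1.970-0.1395j, V2=1.208+0.3077j, V3=1.010+0.4118j, V4=2.070+0.000j, V5=2.070+0.01857j
aux → i_V1=-0.4743+0.3365j

0.2581-0.1482j A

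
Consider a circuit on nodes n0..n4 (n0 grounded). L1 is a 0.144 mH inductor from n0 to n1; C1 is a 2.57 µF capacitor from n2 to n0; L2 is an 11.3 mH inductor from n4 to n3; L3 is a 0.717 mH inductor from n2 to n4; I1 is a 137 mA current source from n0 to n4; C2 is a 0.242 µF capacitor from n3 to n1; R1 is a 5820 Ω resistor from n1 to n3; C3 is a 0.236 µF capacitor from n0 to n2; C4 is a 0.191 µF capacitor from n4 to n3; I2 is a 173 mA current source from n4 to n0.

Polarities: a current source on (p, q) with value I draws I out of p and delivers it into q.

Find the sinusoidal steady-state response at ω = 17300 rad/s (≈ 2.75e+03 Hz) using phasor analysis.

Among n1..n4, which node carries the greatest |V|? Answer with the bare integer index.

2

Element admittances at ω=17300 rad/s:
  Y(L1) = 0.000-0.4014j S between n0,n1
  Y(C1) = 0.000+0.04446j S between n2,n0
  Y(L2) = 0.000-0.005115j S between n4,n3
  Y(L3) = 0.000-0.08062j S between n2,n4
  I1: injects 0.137 A into n4 (from n0)
  Y(C2) = 0.000+0.004187j S between n3,n1
  Y(R1) = 0.0001718+0.000j S between n1,n3
  Y(C3) = 0.000+0.004083j S between n0,n2
  Y(C4) = 0.000+0.003304j S between n4,n3
  I2: injects 0.173 A into n0 (from n4)
Assemble and solve the 4×4 MNA system:
  V(n1)=-7.575e-05+0.002384j  V(n2)=-0.0006264+0.7613j  V(n3)=0.01654-0.2255j  V(n4)=-0.0002492+0.3029j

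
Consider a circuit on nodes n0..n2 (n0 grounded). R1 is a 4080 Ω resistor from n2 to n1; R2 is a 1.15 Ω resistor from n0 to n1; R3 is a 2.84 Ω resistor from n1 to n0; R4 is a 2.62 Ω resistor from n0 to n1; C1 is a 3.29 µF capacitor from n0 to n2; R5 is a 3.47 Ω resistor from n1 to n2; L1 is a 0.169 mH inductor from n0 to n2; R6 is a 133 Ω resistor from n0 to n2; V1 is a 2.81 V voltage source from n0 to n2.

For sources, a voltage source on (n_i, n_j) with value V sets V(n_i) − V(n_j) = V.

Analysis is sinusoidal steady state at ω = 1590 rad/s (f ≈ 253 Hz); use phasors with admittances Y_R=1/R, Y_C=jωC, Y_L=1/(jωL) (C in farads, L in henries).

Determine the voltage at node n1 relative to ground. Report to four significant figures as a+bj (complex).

-0.4284+0.000j V

Apply KCL at each of the 2 non-ground nodes and solve the resulting linear system.
Node n1: branches {R1, R2, R3, R4, R5} → V_1 = -0.4284+0.000j
Node n2: branches {R1, C1, R5, L1, R6, V1} → V_2 = -2.810+0.000j
Source currents: i(V1)=-0.7080+10.44j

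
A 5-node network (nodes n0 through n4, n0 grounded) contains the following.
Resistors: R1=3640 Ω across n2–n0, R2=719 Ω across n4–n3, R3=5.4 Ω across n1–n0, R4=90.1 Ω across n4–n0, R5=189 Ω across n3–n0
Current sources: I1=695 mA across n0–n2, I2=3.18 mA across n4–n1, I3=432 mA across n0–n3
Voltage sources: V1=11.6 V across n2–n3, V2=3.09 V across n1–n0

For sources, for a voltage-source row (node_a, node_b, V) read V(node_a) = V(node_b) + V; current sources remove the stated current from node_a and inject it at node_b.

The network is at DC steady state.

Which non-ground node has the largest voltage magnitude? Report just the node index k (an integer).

Apply KCL at each of the 4 non-ground nodes and solve the resulting linear system.
Node n1: branches {I2, R3, V2} → V_1 = 3.090
Node n2: branches {R1, I1, V1} → V_2 = 176.8
Node n3: branches {R2, I3, R5, V1} → V_3 = 165.2
Node n4: branches {I2, R2, R4} → V_4 = 18.14
Source currents: i(V1)=0.6464, i(V2)=-0.5690

2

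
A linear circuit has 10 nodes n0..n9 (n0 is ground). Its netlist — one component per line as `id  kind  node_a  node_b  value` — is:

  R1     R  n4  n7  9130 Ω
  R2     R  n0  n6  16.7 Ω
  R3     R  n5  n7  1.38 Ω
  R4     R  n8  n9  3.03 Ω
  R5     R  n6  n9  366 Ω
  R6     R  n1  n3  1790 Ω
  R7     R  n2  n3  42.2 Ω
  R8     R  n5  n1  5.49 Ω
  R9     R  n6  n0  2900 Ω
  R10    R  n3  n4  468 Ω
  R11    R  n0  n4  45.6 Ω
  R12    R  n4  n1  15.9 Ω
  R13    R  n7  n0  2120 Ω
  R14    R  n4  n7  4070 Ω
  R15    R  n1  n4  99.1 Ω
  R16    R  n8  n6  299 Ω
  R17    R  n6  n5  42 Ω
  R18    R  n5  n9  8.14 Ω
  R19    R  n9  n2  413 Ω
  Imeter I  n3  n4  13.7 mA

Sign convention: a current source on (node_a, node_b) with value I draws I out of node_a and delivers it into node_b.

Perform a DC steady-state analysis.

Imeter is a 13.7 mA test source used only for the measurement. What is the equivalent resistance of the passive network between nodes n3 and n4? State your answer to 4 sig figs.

Apply KCL at each of the 9 non-ground nodes and solve the resulting linear system.
Node n1: branches {R6, R8, R12, R15} → V_1 = -0.02758
Node n2: branches {R7, R19} → V_2 = -2.570
Node n3: branches {R6, R7, R10, Imeter} → V_3 = -2.822
Node n4: branches {R1, R10, R11, R12, R14, R15, Imeter} → V_4 = 0.05788
Node n5: branches {R3, R8, R17, R18} → V_5 = -0.05325
Node n6: branches {R2, R5, R9, R16, R17} → V_6 = -0.02066
Node n7: branches {R1, R3, R13, R14} → V_7 = -0.05316
Node n8: branches {R4, R16} → V_8 = -0.09737
Node n9: branches {R4, R5, R18, R19} → V_9 = -0.09815

R_eq = 210.2 Ω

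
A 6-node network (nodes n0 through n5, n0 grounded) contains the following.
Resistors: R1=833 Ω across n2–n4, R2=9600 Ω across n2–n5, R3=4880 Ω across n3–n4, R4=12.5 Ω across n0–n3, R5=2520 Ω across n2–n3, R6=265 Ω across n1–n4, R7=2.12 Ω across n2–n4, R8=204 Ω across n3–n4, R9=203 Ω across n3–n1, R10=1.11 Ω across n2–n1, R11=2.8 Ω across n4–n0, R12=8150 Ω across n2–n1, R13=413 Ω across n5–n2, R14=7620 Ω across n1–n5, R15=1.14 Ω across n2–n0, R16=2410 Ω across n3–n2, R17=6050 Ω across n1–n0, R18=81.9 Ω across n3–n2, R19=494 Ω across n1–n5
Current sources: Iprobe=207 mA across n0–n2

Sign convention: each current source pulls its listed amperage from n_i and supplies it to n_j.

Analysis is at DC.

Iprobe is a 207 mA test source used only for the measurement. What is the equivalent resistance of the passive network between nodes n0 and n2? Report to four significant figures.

R_eq = 0.9117 Ω

MNA unknowns: 5 node voltages V₁..V_5
R1: Y=0.001200 on G[2,4]
R2: Y=0.0001042 on G[2,5]
R3: Y=0.0002049 on G[3,4]
R4: Y=0.08000 on G[0,3]
R5: Y=0.0003968 on G[2,3]
R6: Y=0.003774 on G[1,4]
R7: Y=0.4717 on G[2,4]
R8: Y=0.004902 on G[3,4]
R9: Y=0.004926 on G[3,1]
R10: Y=0.9009 on G[2,1]
R11: Y=0.3571 on G[4,0]
R12: Y=0.0001227 on G[2,1]
R13: Y=0.002421 on G[5,2]
R14: Y=0.0001312 on G[1,5]
R15: Y=0.8772 on G[2,0]
R16: Y=0.0004149 on G[3,2]
R17: Y=0.0001653 on G[1,0]
R18: Y=0.01221 on G[3,2]
R19: Y=0.002024 on G[1,5]
Iprobe: z[0]−=0.207, z[2]+=0.207
solve → V1=0.1875, V2=0.1887, V3=0.03814, V4=0.1075, V5=0.1882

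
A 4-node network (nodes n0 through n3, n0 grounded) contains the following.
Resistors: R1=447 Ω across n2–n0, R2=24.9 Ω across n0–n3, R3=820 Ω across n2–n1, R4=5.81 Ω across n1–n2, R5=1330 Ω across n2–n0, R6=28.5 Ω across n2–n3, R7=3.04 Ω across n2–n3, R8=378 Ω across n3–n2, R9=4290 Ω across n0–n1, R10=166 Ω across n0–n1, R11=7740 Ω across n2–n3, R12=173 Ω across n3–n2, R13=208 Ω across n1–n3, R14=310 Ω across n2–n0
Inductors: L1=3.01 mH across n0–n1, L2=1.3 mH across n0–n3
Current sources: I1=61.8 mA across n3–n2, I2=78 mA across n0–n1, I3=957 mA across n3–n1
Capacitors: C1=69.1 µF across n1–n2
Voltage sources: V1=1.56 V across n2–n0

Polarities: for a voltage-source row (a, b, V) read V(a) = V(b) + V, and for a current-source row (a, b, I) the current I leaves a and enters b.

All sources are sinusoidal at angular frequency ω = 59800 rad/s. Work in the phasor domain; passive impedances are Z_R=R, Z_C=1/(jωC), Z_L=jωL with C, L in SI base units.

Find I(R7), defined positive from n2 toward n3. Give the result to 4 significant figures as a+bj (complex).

0.8516+0.01135j A

Element admittances at ω=59800 rad/s:
  Y(R1) = 0.002237+0.000j S between n2,n0
  Y(R2) = 0.04016+0.000j S between n0,n3
  Y(L1) = 0.000-0.005556j S between n0,n1
  Y(R3) = 0.001220+0.000j S between n2,n1
  Y(R4) = 0.1721+0.000j S between n1,n2
  Y(R5) = 0.0007519+0.000j S between n2,n0
  Y(R6) = 0.03509+0.000j S between n2,n3
  Y(R7) = 0.3289+0.000j S between n2,n3
  I1: injects 0.0618 A into n2 (from n3)
  Y(R8) = 0.002646+0.000j S between n3,n2
  I2: injects 0.078 A into n1 (from n0)
  Y(R9) = 0.0002331+0.000j S between n0,n1
  Y(L2) = 0.000-0.01286j S between n0,n3
  Y(R10) = 0.006024+0.000j S between n0,n1
  Y(C1) = 0.000+4.132j S between n1,n2
  Y(R11) = 0.0001292+0.000j S between n2,n3
  I3: injects 0.957 A into n1 (from n3)
  Y(R12) = 0.005780+0.000j S between n3,n2
  Y(R13) = 0.004808+0.000j S between n1,n3
  Y(R14) = 0.003226+0.000j S between n2,n0
  V1: constraint V(n2)−V(n0) = 1.56
Assemble and solve the 4×4 MNA system:
  V(n1)=1.573-0.2448j  V(n2)=1.560+0.000j  V(n3)=-1.029-0.03451j
  i(V1)=0.1016-0.001576j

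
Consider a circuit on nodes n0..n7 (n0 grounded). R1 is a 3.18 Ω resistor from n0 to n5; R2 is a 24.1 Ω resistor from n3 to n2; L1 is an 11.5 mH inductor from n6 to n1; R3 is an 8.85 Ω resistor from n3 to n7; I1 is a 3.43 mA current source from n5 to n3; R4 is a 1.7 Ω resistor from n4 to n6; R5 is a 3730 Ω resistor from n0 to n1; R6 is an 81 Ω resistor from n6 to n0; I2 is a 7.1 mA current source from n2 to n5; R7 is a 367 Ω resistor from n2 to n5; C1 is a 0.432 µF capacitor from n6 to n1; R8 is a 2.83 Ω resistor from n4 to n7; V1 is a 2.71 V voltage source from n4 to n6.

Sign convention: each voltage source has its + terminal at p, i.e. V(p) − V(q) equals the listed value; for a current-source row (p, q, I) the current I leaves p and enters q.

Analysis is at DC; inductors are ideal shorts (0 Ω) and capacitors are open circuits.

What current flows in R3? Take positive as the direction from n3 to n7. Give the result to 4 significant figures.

-0.008190 A

MNA unknowns: 7 node voltages V₁..V_7 plus 2 source currents (L1, V1)
R1: Y=0.3145 on G[0,5]
R2: Y=0.04149 on G[3,2]
L1: row V6−V1=0, i_L1 at 6,1
R3: Y=0.1130 on G[3,7]
I1: z[5]−=0.00343, z[3]+=0.00343
R4: Y=0.5882 on G[4,6]
R5: Y=0.0002681 on G[0,1]
R6: Y=0.01235 on G[6,0]
I2: z[2]−=0.0071, z[5]+=0.0071
R7: Y=0.002725 on G[2,5]
C1: Y=0.000 on G[6,1]
R8: Y=0.3534 on G[4,7]
V1: row V4−V6=2.71, i_V1 at 4,6
solve → V1=-0.6493, V2=1.685, V3=1.965, V4=2.061, V5=0.02605, V6=-0.6493, V7=2.038
aux → i_L1=-0.0001741, i_V1=-1.602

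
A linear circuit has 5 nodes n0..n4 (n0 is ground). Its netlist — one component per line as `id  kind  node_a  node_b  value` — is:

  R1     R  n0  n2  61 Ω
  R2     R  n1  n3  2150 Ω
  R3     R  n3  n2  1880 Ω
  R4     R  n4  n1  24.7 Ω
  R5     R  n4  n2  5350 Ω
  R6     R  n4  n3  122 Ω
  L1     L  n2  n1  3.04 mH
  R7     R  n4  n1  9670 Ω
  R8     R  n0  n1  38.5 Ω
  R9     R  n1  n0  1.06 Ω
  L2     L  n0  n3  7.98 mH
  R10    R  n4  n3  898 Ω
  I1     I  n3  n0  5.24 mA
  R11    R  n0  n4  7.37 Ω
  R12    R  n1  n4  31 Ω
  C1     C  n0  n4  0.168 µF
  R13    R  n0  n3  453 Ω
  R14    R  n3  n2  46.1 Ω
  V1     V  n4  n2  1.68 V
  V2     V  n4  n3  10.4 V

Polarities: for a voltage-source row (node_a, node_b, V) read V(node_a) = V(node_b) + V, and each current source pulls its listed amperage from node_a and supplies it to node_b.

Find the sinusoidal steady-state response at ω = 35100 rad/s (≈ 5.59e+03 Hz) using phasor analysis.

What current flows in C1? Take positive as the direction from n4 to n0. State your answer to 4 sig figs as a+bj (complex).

0.001336+0.001357j A

Apply KCL at each of the 4 non-ground nodes and solve the resulting linear system.
Node n1: branches {R2, R4, L1, R7, R8, R9, R12} → V_1 = 0.009527-0.002807j
Node n2: branches {R1, R3, R5, L1, R14, V1} → V_2 = -1.450-0.2265j
Node n3: branches {R2, R3, R6, L2, R10, I1, R13, R14, V2} → V_3 = -10.17-0.2265j
Node n4: branches {R4, R5, R6, R7, R10, R11, R12, C1, V1, V2} → V_4 = 0.2301-0.2265j
Source currents: i(V1)=0.1676+0.009965j, i(V2)=-0.3134+0.03570j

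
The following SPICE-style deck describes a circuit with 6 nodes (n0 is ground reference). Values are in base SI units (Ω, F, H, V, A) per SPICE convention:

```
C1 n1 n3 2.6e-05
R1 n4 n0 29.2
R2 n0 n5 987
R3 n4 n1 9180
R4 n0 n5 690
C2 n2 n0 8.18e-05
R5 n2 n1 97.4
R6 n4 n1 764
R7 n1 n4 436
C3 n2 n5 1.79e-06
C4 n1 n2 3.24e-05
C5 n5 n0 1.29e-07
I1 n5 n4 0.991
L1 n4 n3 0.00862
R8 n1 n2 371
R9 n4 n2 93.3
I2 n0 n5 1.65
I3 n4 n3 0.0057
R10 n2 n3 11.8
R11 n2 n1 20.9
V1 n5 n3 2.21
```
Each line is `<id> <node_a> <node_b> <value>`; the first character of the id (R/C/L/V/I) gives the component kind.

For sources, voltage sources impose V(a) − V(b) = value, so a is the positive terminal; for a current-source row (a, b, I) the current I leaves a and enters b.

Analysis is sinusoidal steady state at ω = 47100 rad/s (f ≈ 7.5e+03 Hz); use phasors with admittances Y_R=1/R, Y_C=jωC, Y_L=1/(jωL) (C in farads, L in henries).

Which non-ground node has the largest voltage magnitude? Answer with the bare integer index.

Apply KCL at each of the 5 non-ground nodes and solve the resulting linear system.
Node n1: branches {C1, R3, R5, R6, R7, C4, R8, R11} → V_1 = -0.08736-0.6892j
Node n2: branches {C2, R5, C3, C4, R8, R9, R10, R11} → V_2 = -0.01060-0.2462j
Node n3: branches {C1, L1, I3, R10, V1} → V_3 = -0.2099-1.176j
Node n4: branches {R1, R3, R6, R7, I1, L1, R9, I3} → V_4 = 20.13+0.9223j
Node n5: branches {R2, R4, C3, C5, I1, I2, V1} → V_5 = 2.000-1.176j
Source currents: i(V1)=0.5685-0.1788j

4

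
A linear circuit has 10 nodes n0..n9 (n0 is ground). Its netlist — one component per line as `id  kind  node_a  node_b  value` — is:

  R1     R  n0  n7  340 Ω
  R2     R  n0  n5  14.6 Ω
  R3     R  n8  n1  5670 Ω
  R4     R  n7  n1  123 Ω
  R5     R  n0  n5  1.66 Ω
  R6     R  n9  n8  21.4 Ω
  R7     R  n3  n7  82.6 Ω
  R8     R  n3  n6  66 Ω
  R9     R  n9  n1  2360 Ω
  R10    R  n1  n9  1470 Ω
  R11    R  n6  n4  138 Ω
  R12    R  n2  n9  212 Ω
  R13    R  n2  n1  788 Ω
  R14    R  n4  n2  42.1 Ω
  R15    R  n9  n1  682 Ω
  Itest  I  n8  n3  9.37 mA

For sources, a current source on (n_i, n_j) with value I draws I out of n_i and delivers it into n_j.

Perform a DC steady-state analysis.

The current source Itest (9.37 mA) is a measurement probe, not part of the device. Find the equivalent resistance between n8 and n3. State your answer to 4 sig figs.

R_eq = 272.2 Ω

MNA unknowns: 9 node voltages V₁..V_9
R1: Y=0.002941 on G[0,7]
R2: Y=0.06849 on G[0,5]
R3: Y=0.0001764 on G[8,1]
R4: Y=0.008130 on G[7,1]
R5: Y=0.6024 on G[0,5]
R6: Y=0.04673 on G[9,8]
R7: Y=0.01211 on G[3,7]
R8: Y=0.01515 on G[3,6]
R9: Y=0.0004237 on G[9,1]
R10: Y=0.0006803 on G[1,9]
R11: Y=0.007246 on G[6,4]
R12: Y=0.004717 on G[2,9]
R13: Y=0.001269 on G[2,1]
R14: Y=0.02375 on G[4,2]
R15: Y=0.001466 on G[9,1]
Itest: z[8]−=0.00937, z[3]+=0.00937
solve → V1=-0.5426, V2=-0.8559, V3=0.3644, V4=-0.6472, V5=0.000, V6=0.03711, V7=0.000, V8=-2.186, V9=-1.991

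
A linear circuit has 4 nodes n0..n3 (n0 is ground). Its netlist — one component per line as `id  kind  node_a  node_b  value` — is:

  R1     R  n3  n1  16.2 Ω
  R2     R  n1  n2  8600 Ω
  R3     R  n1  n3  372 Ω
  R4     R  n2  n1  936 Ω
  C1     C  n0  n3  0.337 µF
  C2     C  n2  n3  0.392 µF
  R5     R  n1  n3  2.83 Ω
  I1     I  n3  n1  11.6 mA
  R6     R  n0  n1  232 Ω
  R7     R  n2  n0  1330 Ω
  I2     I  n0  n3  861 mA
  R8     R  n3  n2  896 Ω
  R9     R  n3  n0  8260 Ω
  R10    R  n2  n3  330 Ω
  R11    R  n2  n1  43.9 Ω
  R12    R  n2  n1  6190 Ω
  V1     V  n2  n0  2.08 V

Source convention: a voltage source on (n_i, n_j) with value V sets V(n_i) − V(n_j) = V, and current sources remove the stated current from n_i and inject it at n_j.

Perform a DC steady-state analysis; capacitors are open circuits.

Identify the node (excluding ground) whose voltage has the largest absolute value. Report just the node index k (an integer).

3

Apply KCL at each of the 3 non-ground nodes and solve the resulting linear system.
Node n1: branches {R1, R2, R3, R4, R5, I1, R6, R11, R12} → V_1 = 27.90
Node n2: branches {R2, R4, C2, R7, R8, R10, R11, R12, V1} → V_2 = 2.080
Node n3: branches {R1, R3, C1, C2, R5, I1, I2, R8, R9, R10} → V_3 = 29.65
Source currents: i(V1)=0.7356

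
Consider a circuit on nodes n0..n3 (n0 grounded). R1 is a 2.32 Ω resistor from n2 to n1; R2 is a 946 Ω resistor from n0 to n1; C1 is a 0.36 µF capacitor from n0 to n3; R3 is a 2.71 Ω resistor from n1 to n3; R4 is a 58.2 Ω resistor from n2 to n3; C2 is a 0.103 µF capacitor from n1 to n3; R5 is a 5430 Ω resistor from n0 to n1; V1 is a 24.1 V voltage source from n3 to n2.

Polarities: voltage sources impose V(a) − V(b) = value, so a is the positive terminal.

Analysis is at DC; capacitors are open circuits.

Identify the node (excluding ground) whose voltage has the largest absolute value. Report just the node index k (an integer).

3

Apply KCL at each of the 3 non-ground nodes and solve the resulting linear system.
Node n1: branches {R1, R2, R3, C2, R5} → V_1 = 0.000
Node n2: branches {R1, R4, V1} → V_2 = -11.12
Node n3: branches {C1, R3, R4, C2, V1} → V_3 = 12.98
Source currents: i(V1)=-5.205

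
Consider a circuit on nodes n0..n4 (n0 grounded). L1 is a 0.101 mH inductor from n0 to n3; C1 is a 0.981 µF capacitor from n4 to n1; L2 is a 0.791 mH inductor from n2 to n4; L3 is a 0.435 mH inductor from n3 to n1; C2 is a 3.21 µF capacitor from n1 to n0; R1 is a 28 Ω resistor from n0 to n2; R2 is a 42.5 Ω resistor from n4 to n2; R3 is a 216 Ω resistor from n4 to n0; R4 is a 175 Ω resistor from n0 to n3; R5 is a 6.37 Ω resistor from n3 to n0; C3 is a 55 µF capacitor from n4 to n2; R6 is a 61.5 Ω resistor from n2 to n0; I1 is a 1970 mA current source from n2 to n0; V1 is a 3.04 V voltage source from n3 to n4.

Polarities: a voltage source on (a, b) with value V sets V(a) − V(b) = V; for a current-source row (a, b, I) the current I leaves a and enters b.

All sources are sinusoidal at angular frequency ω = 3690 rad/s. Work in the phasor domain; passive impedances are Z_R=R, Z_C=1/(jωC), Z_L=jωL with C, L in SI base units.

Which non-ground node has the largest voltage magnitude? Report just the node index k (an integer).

Apply KCL at each of the 4 non-ground nodes and solve the resulting linear system.
Node n1: branches {C1, L3, C2} → V_1 = -0.2236-0.5563j
Node n2: branches {L2, R1, R2, C3, R6, I1} → V_2 = -8.825-10.43j
Node n3: branches {L1, L3, R4, R5, V1} → V_3 = -0.2371-0.5457j
Node n4: branches {C1, L2, R2, R3, C3, V1} → V_4 = -3.277-0.5457j
Source currents: i(V1)=1.496-0.5558j

2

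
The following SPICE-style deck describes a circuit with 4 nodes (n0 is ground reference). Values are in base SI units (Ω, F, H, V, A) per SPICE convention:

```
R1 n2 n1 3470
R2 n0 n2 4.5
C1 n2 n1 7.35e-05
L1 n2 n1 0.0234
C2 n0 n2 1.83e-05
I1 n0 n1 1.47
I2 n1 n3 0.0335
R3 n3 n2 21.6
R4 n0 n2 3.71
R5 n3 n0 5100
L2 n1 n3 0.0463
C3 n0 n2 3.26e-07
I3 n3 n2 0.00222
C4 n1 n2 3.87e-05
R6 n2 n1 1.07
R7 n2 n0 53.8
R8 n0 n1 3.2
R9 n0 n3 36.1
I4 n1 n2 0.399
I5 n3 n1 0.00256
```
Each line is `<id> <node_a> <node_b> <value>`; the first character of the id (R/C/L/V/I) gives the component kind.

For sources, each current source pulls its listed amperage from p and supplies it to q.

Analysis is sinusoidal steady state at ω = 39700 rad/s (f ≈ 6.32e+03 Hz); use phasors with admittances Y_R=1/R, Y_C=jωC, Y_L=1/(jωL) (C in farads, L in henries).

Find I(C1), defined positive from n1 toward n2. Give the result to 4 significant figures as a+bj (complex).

0.4019+0.2794j A

MNA unknowns: 3 node voltages V₁..V_3
R1: Y=0.0002882+0.000j on G[2,1]
R2: Y=0.2222+0.000j on G[0,2]
C1: Y=0.000+2.918j on G[2,1]
L1: Y=0.000-0.001076j on G[2,1]
C2: Y=0.000+0.7265j on G[0,2]
I1: z[0]−=1.47, z[1]+=1.47
I2: z[1]−=0.0335, z[3]+=0.0335
R3: Y=0.04630+0.000j on G[3,2]
R4: Y=0.2695+0.000j on G[0,2]
R5: Y=0.0001961+0.000j on G[3,0]
L2: Y=0.000-0.0005440j on G[1,3]
C3: Y=0.000+0.01294j on G[0,2]
I3: z[3]−=0.00222, z[2]+=0.00222
C4: Y=0.000+1.536j on G[1,2]
R6: Y=0.9346+0.000j on G[2,1]
R7: Y=0.01859+0.000j on G[2,0]
R8: Y=0.3125+0.000j on G[0,1]
R9: Y=0.02770+0.000j on G[0,3]
I4: z[1]−=0.399, z[2]+=0.399
I5: z[3]−=0.00256, z[1]+=0.00256
solve → V1=1.080-0.9525j, V2=0.9841-0.8148j, V3=0.9979-0.5090j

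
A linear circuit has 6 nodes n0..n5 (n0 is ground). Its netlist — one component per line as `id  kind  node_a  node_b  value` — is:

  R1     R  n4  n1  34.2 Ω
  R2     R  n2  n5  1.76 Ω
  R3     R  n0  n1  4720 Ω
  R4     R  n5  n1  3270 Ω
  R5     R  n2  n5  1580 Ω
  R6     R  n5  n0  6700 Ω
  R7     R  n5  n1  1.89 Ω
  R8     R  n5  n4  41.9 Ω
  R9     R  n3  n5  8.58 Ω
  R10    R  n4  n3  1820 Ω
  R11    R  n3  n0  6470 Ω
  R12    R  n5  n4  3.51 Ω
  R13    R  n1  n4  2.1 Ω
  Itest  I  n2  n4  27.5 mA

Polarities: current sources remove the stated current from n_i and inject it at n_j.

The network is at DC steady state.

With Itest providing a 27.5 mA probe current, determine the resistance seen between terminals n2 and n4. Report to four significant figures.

Apply KCL at each of the 5 non-ground nodes and solve the resulting linear system.
Node n1: branches {R1, R3, R4, R7, R13} → V_1 = 0.01386
Node n2: branches {R2, R5, Itest} → V_2 = -0.05813
Node n3: branches {R9, R10, R11} → V_3 = -0.009548
Node n4: branches {R1, R8, R10, R12, R13, Itest} → V_4 = 0.03864
Node n5: branches {R2, R4, R5, R6, R7, R8, R9, R12} → V_5 = -0.009787

R_eq = 3.519 Ω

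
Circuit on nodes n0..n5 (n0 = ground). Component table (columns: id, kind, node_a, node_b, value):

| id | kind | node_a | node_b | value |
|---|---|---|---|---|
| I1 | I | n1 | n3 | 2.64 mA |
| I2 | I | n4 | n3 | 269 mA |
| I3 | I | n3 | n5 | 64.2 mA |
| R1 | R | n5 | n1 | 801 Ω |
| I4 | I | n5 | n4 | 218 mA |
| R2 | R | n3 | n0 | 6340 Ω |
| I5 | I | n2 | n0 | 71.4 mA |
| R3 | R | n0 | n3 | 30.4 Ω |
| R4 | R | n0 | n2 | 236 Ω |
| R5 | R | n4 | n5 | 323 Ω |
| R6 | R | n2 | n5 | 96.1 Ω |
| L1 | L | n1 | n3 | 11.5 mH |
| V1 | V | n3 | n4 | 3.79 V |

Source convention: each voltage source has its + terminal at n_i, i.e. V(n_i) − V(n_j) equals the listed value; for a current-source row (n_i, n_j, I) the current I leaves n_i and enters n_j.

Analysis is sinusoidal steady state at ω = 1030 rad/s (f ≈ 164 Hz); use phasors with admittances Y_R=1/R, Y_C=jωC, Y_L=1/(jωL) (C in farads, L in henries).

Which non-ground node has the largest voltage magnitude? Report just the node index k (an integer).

Apply KCL at each of the 5 non-ground nodes and solve the resulting linear system.
Node n1: branches {I1, R1, L1} → V_1 = 1.079-0.4656j
Node n2: branches {I5, R4, R6} → V_2 = -25.32-0.05409j
Node n3: branches {I1, I2, I3, R2, R3, L1, V1} → V_3 = 1.085+0.006934j
Node n4: branches {I2, I4, R5, V1} → V_4 = -2.705+0.006934j
Node n5: branches {I3, R1, I4, R5, R6} → V_5 = -28.76-0.07611j
Source currents: i(V1)=0.1317+0.0002571j

5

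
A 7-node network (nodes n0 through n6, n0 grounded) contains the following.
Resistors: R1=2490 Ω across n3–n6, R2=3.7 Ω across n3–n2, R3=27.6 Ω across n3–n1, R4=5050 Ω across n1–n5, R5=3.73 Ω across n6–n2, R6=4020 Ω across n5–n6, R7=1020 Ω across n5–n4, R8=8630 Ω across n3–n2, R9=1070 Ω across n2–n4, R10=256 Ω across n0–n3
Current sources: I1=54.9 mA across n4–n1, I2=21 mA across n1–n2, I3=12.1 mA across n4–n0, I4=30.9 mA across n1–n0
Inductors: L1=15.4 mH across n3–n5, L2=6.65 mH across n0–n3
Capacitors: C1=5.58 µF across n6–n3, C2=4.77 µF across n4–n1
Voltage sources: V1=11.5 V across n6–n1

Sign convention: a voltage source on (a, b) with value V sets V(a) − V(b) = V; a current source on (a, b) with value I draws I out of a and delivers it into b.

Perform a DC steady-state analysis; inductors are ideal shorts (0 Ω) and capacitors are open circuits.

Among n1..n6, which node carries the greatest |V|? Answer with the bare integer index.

Element admittances at DC:
  Y(R1) = 0.0004016 S between n3,n6
  I1: injects 0.0549 A into n1 (from n4)
  L1: short n3↔n5 (DC inductor)
  I2: injects 0.021 A into n2 (from n1)
  Y(R2) = 0.2703 S between n3,n2
  Y(R3) = 0.03623 S between n3,n1
  Y(R4) = 0.0001980 S between n1,n5
  L2: short n0↔n3 (DC inductor)
  Y(R5) = 0.2681 S between n6,n2
  Y(R6) = 0.0002488 S between n5,n6
  Y(R7) = 0.0009804 S between n5,n4
  I3: injects 0.0121 A into n0 (from n4)
  Y(R8) = 0.0001159 S between n3,n2
  Y(R9) = 0.0009346 S between n2,n4
  I4: injects 0.0309 A into n0 (from n1)
  Y(C1) = 0.000 S between n6,n3
  Y(R10) = 0.003906 S between n0,n3
  Y(C2) = 0.000 S between n4,n1
  V1: constraint V(n6)−V(n1) = 11.5
Assemble and solve the 9×9 MNA system:
  V(n1)=-9.078  V(n2)=1.183  V(n3)=0.000  V(n4)=-34.41  V(n5)=0.000  V(n6)=2.422
  i(L1)=0.03493  i(L2)=0.04300  i(V1)=-0.3337

4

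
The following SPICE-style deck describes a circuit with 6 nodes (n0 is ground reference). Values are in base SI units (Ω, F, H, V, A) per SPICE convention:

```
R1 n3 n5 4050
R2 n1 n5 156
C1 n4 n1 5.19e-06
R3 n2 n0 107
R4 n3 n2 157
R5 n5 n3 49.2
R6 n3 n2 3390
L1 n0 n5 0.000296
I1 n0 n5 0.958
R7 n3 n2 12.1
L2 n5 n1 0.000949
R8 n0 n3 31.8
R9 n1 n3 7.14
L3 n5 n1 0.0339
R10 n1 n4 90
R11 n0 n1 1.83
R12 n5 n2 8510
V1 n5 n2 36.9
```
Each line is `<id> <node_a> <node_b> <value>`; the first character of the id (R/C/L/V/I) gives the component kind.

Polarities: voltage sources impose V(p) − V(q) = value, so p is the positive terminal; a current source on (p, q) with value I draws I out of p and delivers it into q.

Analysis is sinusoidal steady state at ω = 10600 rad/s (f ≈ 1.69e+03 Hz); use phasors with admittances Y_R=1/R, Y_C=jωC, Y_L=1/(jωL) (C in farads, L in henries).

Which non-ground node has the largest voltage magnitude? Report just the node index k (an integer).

2

Element admittances at ω=10600 rad/s:
  Y(R1) = 0.0002469+0.000j S between n3,n5
  Y(R2) = 0.006410+0.000j S between n1,n5
  Y(C1) = 0.000+0.05501j S between n4,n1
  Y(R3) = 0.009346+0.000j S between n2,n0
  Y(R4) = 0.006369+0.000j S between n3,n2
  Y(R5) = 0.02033+0.000j S between n5,n3
  Y(R6) = 0.0002950+0.000j S between n3,n2
  Y(L1) = 0.000-0.3187j S between n0,n5
  I1: injects 0.958 A into n5 (from n0)
  Y(R7) = 0.08264+0.000j S between n3,n2
  Y(L2) = 0.000-0.09941j S between n5,n1
  Y(R8) = 0.03145+0.000j S between n0,n3
  Y(R9) = 0.1401+0.000j S between n1,n3
  Y(L3) = 0.000-0.002783j S between n5,n1
  Y(R10) = 0.01111+0.000j S between n1,n4
  Y(R11) = 0.5464+0.000j S between n0,n1
  Y(R12) = 0.0001175+0.000j S between n5,n2
  V1: constraint V(n5)−V(n2) = 36.9
Assemble and solve the 6×6 MNA system:
  V(n1)=-1.343+0.3373j  V(n2)=-35.79+7.537j  V(n3)=-11.95+3.111j  V(n4)=-1.343+0.3373j  V(n5)=1.106+7.537j
  i(V1)=-2.468+0.4657j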